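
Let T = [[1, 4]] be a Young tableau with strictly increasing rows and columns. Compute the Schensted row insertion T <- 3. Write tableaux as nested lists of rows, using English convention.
In row 1, 3 replaces 4 (the leftmost entry greater than 3); 4 is bumped to row 2. 4 starts a new row 2. The new tableau is [[1, 3], [4]].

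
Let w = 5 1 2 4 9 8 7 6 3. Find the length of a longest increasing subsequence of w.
4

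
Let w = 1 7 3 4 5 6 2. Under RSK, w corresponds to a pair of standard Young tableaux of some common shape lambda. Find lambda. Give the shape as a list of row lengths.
Row-insert each entry into an empty tableau.

After inserting 1: P = [[1]].
After inserting 7: P = [[1, 7]].
After inserting 3: P = [[1, 3], [7]].
After inserting 4: P = [[1, 3, 4], [7]].
After inserting 5: P = [[1, 3, 4, 5], [7]].
After inserting 6: P = [[1, 3, 4, 5, 6], [7]].
After inserting 2: P = [[1, 2, 4, 5, 6], [3], [7]].

The final insertion tableau P = [[1, 2, 4, 5, 6], [3], [7]] has shape [5, 1, 1].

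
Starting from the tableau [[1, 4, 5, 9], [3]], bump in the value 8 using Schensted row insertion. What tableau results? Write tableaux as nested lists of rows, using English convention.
In row 1, 8 replaces 9 (the leftmost entry greater than 8); 9 is bumped to row 2. 9 is appended to row 2. The new tableau is [[1, 4, 5, 8], [3, 9]].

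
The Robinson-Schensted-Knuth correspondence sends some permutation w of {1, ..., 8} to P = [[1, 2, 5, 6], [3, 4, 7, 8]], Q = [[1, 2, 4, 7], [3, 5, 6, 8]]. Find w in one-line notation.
Reverse the RSK construction: for i from n down to 1, find the cell of Q containing i, remove the entry at that cell from P, and reverse-bump it up through P; the value ejected from row 1 is w(i).

Step i=8: Q has 8 at row 2, column 4; remove 8 from row 2 of P and reverse-bump: 8 enters row 1 and ejects 6. So w(8) = 6. P is now [[1, 2, 5, 8], [3, 4, 7]].
Step i=7: Q has 7 at row 1, column 4; remove that cell from P, ejecting 8. So w(7) = 8. P is now [[1, 2, 5], [3, 4, 7]].
Step i=6: Q has 6 at row 2, column 3; remove 7 from row 2 of P and reverse-bump: 7 enters row 1 and ejects 5. So w(6) = 5. P is now [[1, 2, 7], [3, 4]].
Step i=5: Q has 5 at row 2, column 2; remove 4 from row 2 of P and reverse-bump: 4 enters row 1 and ejects 2. So w(5) = 2. P is now [[1, 4, 7], [3]].
Step i=4: Q has 4 at row 1, column 3; remove that cell from P, ejecting 7. So w(4) = 7. P is now [[1, 4], [3]].
Step i=3: Q has 3 at row 2, column 1; remove 3 from row 2 of P and reverse-bump: 3 enters row 1 and ejects 1. So w(3) = 1. P is now [[3, 4]].
Step i=2: Q has 2 at row 1, column 2; remove that cell from P, ejecting 4. So w(2) = 4. P is now [[3]].
Step i=1: Q has 1 at row 1, column 1; remove that cell from P, ejecting 3. So w(1) = 3. P is now [].

So w = 3 4 1 7 2 5 8 6.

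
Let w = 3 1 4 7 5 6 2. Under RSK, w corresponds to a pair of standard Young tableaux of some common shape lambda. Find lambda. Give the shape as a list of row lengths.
[4, 2, 1]

Row-insert each entry into an empty tableau.

After inserting 3: P = [[3]].
After inserting 1: P = [[1], [3]].
After inserting 4: P = [[1, 4], [3]].
After inserting 7: P = [[1, 4, 7], [3]].
After inserting 5: P = [[1, 4, 5], [3, 7]].
After inserting 6: P = [[1, 4, 5, 6], [3, 7]].
After inserting 2: P = [[1, 2, 5, 6], [3, 4], [7]].

The final insertion tableau P = [[1, 2, 5, 6], [3, 4], [7]] has shape [4, 2, 1].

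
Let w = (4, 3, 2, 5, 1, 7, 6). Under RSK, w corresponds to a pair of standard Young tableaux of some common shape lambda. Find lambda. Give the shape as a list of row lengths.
Row-insert each entry into an empty tableau.

After inserting 4: P = [[4]].
After inserting 3: P = [[3], [4]].
After inserting 2: P = [[2], [3], [4]].
After inserting 5: P = [[2, 5], [3], [4]].
After inserting 1: P = [[1, 5], [2], [3], [4]].
After inserting 7: P = [[1, 5, 7], [2], [3], [4]].
After inserting 6: P = [[1, 5, 6], [2, 7], [3], [4]].

The final insertion tableau P = [[1, 5, 6], [2, 7], [3], [4]] has shape [3, 2, 1, 1].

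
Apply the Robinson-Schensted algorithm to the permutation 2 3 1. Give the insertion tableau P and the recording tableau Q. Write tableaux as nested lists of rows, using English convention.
Insert each entry of the permutation into P by Schensted row insertion, recording in Q the position of each new cell.

After inserting 2: P = [[2]].
After inserting 3: P = [[2, 3]].
After inserting 1: P = [[1, 3], [2]].

So P = [[1, 3], [2]], Q = [[1, 2], [3]].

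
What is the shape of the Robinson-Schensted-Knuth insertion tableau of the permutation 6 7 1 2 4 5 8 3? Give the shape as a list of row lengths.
Row-insert each entry into an empty tableau.

After inserting 6: P = [[6]].
After inserting 7: P = [[6, 7]].
After inserting 1: P = [[1, 7], [6]].
After inserting 2: P = [[1, 2], [6, 7]].
After inserting 4: P = [[1, 2, 4], [6, 7]].
After inserting 5: P = [[1, 2, 4, 5], [6, 7]].
After inserting 8: P = [[1, 2, 4, 5, 8], [6, 7]].
After inserting 3: P = [[1, 2, 3, 5, 8], [4, 7], [6]].

The final insertion tableau P = [[1, 2, 3, 5, 8], [4, 7], [6]] has shape [5, 2, 1].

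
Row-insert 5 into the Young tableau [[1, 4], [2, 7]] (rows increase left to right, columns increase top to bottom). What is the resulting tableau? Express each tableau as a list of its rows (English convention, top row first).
5 is larger than every entry of row 1, so it is appended to row 1. The new tableau is [[1, 4, 5], [2, 7]].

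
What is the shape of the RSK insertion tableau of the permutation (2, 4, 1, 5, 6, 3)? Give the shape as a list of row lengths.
Row-insert each entry into an empty tableau.

After inserting 2: P = [[2]].
After inserting 4: P = [[2, 4]].
After inserting 1: P = [[1, 4], [2]].
After inserting 5: P = [[1, 4, 5], [2]].
After inserting 6: P = [[1, 4, 5, 6], [2]].
After inserting 3: P = [[1, 3, 5, 6], [2, 4]].

The final insertion tableau P = [[1, 3, 5, 6], [2, 4]] has shape [4, 2].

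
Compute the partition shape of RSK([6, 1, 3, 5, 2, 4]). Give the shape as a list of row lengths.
[3, 2, 1]

Row-insert each entry into an empty tableau.

After inserting 6: P = [[6]].
After inserting 1: P = [[1], [6]].
After inserting 3: P = [[1, 3], [6]].
After inserting 5: P = [[1, 3, 5], [6]].
After inserting 2: P = [[1, 2, 5], [3], [6]].
After inserting 4: P = [[1, 2, 4], [3, 5], [6]].

The final insertion tableau P = [[1, 2, 4], [3, 5], [6]] has shape [3, 2, 1].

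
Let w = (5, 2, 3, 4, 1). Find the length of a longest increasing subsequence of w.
3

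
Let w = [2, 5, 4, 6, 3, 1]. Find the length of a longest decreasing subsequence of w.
4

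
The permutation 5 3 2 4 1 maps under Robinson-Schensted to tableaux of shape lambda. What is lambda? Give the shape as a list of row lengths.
[2, 1, 1, 1]

Row-insert each entry into an empty tableau.

After inserting 5: P = [[5]].
After inserting 3: P = [[3], [5]].
After inserting 2: P = [[2], [3], [5]].
After inserting 4: P = [[2, 4], [3], [5]].
After inserting 1: P = [[1, 4], [2], [3], [5]].

The final insertion tableau P = [[1, 4], [2], [3], [5]] has shape [2, 1, 1, 1].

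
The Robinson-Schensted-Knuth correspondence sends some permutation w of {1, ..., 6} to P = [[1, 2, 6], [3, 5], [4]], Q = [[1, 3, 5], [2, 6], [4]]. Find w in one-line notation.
Reverse the RSK construction: for i from n down to 1, find the cell of Q containing i, remove the entry at that cell from P, and reverse-bump it up through P; the value ejected from row 1 is w(i).

Step i=6: Q has 6 at row 2, column 2; remove 5 from row 2 of P and reverse-bump: 5 enters row 1 and ejects 2. So w(6) = 2. P is now [[1, 5, 6], [3], [4]].
Step i=5: Q has 5 at row 1, column 3; remove that cell from P, ejecting 6. So w(5) = 6. P is now [[1, 5], [3], [4]].
Step i=4: Q has 4 at row 3, column 1; remove 4 from row 3 of P and reverse-bump: 4 enters row 2 and ejects 3; 3 enters row 1 and ejects 1. So w(4) = 1. P is now [[3, 5], [4]].
Step i=3: Q has 3 at row 1, column 2; remove that cell from P, ejecting 5. So w(3) = 5. P is now [[3], [4]].
Step i=2: Q has 2 at row 2, column 1; remove 4 from row 2 of P and reverse-bump: 4 enters row 1 and ejects 3. So w(2) = 3. P is now [[4]].
Step i=1: Q has 1 at row 1, column 1; remove that cell from P, ejecting 4. So w(1) = 4. P is now [].

So w = 4 3 5 1 6 2.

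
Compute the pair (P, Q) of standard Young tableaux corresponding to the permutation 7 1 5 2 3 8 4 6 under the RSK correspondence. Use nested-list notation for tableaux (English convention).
Insert each entry of the permutation into P by Schensted row insertion, recording in Q the position of each new cell.

After inserting 7: P = [[7]].
After inserting 1: P = [[1], [7]].
After inserting 5: P = [[1, 5], [7]].
After inserting 2: P = [[1, 2], [5], [7]].
After inserting 3: P = [[1, 2, 3], [5], [7]].
After inserting 8: P = [[1, 2, 3, 8], [5], [7]].
After inserting 4: P = [[1, 2, 3, 4], [5, 8], [7]].
After inserting 6: P = [[1, 2, 3, 4, 6], [5, 8], [7]].

So P = [[1, 2, 3, 4, 6], [5, 8], [7]], Q = [[1, 3, 5, 6, 8], [2, 7], [4]].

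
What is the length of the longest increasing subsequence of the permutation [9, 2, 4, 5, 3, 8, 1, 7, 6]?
4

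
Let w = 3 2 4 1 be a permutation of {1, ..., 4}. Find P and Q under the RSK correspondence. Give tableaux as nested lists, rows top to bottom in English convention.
Insert each entry of the permutation into P by Schensted row insertion, recording in Q the position of each new cell.

Insert 3: appended to row 1. P = [[3]].
Insert 2: 2 bumps 3 from row 1; 3 starts row 2. P = [[2], [3]].
Insert 4: appended to row 1. P = [[2, 4], [3]].
Insert 1: 1 bumps 2 from row 1; 2 bumps 3 from row 2; 3 starts row 3. P = [[1, 4], [2], [3]].

So P = [[1, 4], [2], [3]], Q = [[1, 3], [2], [4]].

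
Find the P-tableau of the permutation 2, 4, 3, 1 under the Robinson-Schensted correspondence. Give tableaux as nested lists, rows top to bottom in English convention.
P = [[1, 3], [2], [4]]

Insert 2: appended to row 1. P = [[2]].
Insert 4: appended to row 1. P = [[2, 4]].
Insert 3: 3 bumps 4 from row 1; 4 starts row 2. P = [[2, 3], [4]].
Insert 1: 1 bumps 2 from row 1; 2 bumps 4 from row 2; 4 starts row 3. P = [[1, 3], [2], [4]].

So P = [[1, 3], [2], [4]].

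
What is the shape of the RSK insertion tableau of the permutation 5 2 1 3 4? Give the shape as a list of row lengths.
Row-insert each entry into an empty tableau.

After inserting 5: P = [[5]].
After inserting 2: P = [[2], [5]].
After inserting 1: P = [[1], [2], [5]].
After inserting 3: P = [[1, 3], [2], [5]].
After inserting 4: P = [[1, 3, 4], [2], [5]].

The final insertion tableau P = [[1, 3, 4], [2], [5]] has shape [3, 1, 1].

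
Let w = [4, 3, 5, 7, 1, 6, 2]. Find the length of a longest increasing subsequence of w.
3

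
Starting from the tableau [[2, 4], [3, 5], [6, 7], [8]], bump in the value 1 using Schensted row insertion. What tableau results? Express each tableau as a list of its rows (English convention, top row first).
In row 1, 1 replaces 2 (the leftmost entry greater than 1); 2 is bumped to row 2. In row 2, 2 replaces 3 (the leftmost entry greater than 2); 3 is bumped to row 3. In row 3, 3 replaces 6 (the leftmost entry greater than 3); 6 is bumped to row 4. In row 4, 6 replaces 8 (the leftmost entry greater than 6); 8 is bumped to row 5. 8 starts a new row 5. The new tableau is [[1, 4], [2, 5], [3, 7], [6], [8]].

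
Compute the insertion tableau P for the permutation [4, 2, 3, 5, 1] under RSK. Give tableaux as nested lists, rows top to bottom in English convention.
Insert 4: appended to row 1. P = [[4]].
Insert 2: 2 bumps 4 from row 1; 4 starts row 2. P = [[2], [4]].
Insert 3: appended to row 1. P = [[2, 3], [4]].
Insert 5: appended to row 1. P = [[2, 3, 5], [4]].
Insert 1: 1 bumps 2 from row 1; 2 bumps 4 from row 2; 4 starts row 3. P = [[1, 3, 5], [2], [4]].

So P = [[1, 3, 5], [2], [4]].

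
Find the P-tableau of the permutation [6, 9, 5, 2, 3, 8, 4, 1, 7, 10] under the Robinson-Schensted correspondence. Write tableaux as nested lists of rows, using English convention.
P = [[1, 3, 4, 7, 10], [2, 8], [5, 9], [6]]

Insert 6: appended to row 1. P = [[6]].
Insert 9: appended to row 1. P = [[6, 9]].
Insert 5: 5 bumps 6 from row 1; 6 starts row 2. P = [[5, 9], [6]].
Insert 2: 2 bumps 5 from row 1; 5 bumps 6 from row 2; 6 starts row 3. P = [[2, 9], [5], [6]].
Insert 3: 3 bumps 9 from row 1; 9 appends to row 2. P = [[2, 3], [5, 9], [6]].
Insert 8: appended to row 1. P = [[2, 3, 8], [5, 9], [6]].
Insert 4: 4 bumps 8 from row 1; 8 bumps 9 from row 2; 9 appends to row 3. P = [[2, 3, 4], [5, 8], [6, 9]].
Insert 1: 1 bumps 2 from row 1; 2 bumps 5 from row 2; 5 bumps 6 from row 3; 6 starts row 4. P = [[1, 3, 4], [2, 8], [5, 9], [6]].
Insert 7: appended to row 1. P = [[1, 3, 4, 7], [2, 8], [5, 9], [6]].
Insert 10: appended to row 1. P = [[1, 3, 4, 7, 10], [2, 8], [5, 9], [6]].

So P = [[1, 3, 4, 7, 10], [2, 8], [5, 9], [6]].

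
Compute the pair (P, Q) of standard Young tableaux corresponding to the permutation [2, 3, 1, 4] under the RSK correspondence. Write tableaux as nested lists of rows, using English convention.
P = [[1, 3, 4], [2]], Q = [[1, 2, 4], [3]]

Insert each entry of the permutation into P by Schensted row insertion, recording in Q the position of each new cell.

Insert 2: appended to row 1. P = [[2]].
Insert 3: appended to row 1. P = [[2, 3]].
Insert 1: 1 bumps 2 from row 1; 2 starts row 2. P = [[1, 3], [2]].
Insert 4: appended to row 1. P = [[1, 3, 4], [2]].

So P = [[1, 3, 4], [2]], Q = [[1, 2, 4], [3]].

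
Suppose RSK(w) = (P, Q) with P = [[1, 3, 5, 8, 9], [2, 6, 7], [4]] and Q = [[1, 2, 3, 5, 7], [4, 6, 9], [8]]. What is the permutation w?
Reverse RSK: for i = n, n-1, ..., 1, locate i in Q, remove the corresponding corner cell from P, and reverse-bump its entry up through P; the value ejected from row 1 is w(i).

So w = 4 6 7 2 8 3 9 1 5.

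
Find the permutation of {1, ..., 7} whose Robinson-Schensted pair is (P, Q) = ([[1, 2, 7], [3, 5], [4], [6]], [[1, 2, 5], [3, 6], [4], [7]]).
4 6 5 1 7 3 2

Reverse the RSK construction: for i from n down to 1, find the cell of Q containing i, remove the entry at that cell from P, and reverse-bump it up through P; the value ejected from row 1 is w(i).

Step i=7: Q has 7 at row 4, column 1; remove 6 from row 4 of P and reverse-bump: 6 enters row 3 and ejects 4; 4 enters row 2 and ejects 3; 3 enters row 1 and ejects 2. So w(7) = 2. P is now [[1, 3, 7], [4, 5], [6]].
Step i=6: Q has 6 at row 2, column 2; remove 5 from row 2 of P and reverse-bump: 5 enters row 1 and ejects 3. So w(6) = 3. P is now [[1, 5, 7], [4], [6]].
Step i=5: Q has 5 at row 1, column 3; remove that cell from P, ejecting 7. So w(5) = 7. P is now [[1, 5], [4], [6]].
Step i=4: Q has 4 at row 3, column 1; remove 6 from row 3 of P and reverse-bump: 6 enters row 2 and ejects 4; 4 enters row 1 and ejects 1. So w(4) = 1. P is now [[4, 5], [6]].
Step i=3: Q has 3 at row 2, column 1; remove 6 from row 2 of P and reverse-bump: 6 enters row 1 and ejects 5. So w(3) = 5. P is now [[4, 6]].
Step i=2: Q has 2 at row 1, column 2; remove that cell from P, ejecting 6. So w(2) = 6. P is now [[4]].
Step i=1: Q has 1 at row 1, column 1; remove that cell from P, ejecting 4. So w(1) = 4. P is now [].

So w = 4 6 5 1 7 3 2.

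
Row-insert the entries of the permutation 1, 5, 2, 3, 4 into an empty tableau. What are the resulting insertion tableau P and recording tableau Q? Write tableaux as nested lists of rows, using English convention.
P = [[1, 2, 3, 4], [5]], Q = [[1, 2, 4, 5], [3]]

Insert each entry of the permutation into P by Schensted row insertion, recording in Q the position of each new cell.

Insert 1: appended to row 1. P = [[1]], Q = [[1]].
Insert 5: appended to row 1. P = [[1, 5]], Q = [[1, 2]].
Insert 2: 2 bumps 5 from row 1; 5 starts row 2. P = [[1, 2], [5]], Q = [[1, 2], [3]].
Insert 3: appended to row 1. P = [[1, 2, 3], [5]], Q = [[1, 2, 4], [3]].
Insert 4: appended to row 1. P = [[1, 2, 3, 4], [5]], Q = [[1, 2, 4, 5], [3]].

So P = [[1, 2, 3, 4], [5]], Q = [[1, 2, 4, 5], [3]].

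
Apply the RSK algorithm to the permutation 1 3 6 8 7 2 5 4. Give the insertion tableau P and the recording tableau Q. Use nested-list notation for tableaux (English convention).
P = [[1, 2, 4, 7], [3, 5], [6], [8]], Q = [[1, 2, 3, 4], [5, 7], [6], [8]]

Insert each entry of the permutation into P by Schensted row insertion, recording in Q the position of each new cell.

Insert 1: appended to row 1. P = [[1]], Q = [[1]].
Insert 3: appended to row 1. P = [[1, 3]], Q = [[1, 2]].
Insert 6: appended to row 1. P = [[1, 3, 6]], Q = [[1, 2, 3]].
Insert 8: appended to row 1. P = [[1, 3, 6, 8]], Q = [[1, 2, 3, 4]].
Insert 7: 7 bumps 8 from row 1; 8 starts row 2. P = [[1, 3, 6, 7], [8]], Q = [[1, 2, 3, 4], [5]].
Insert 2: 2 bumps 3 from row 1; 3 bumps 8 from row 2; 8 starts row 3. P = [[1, 2, 6, 7], [3], [8]], Q = [[1, 2, 3, 4], [5], [6]].
Insert 5: 5 bumps 6 from row 1; 6 appends to row 2. P = [[1, 2, 5, 7], [3, 6], [8]], Q = [[1, 2, 3, 4], [5, 7], [6]].
Insert 4: 4 bumps 5 from row 1; 5 bumps 6 from row 2; 6 bumps 8 from row 3; 8 starts row 4. P = [[1, 2, 4, 7], [3, 5], [6], [8]], Q = [[1, 2, 3, 4], [5, 7], [6], [8]].

So P = [[1, 2, 4, 7], [3, 5], [6], [8]], Q = [[1, 2, 3, 4], [5, 7], [6], [8]].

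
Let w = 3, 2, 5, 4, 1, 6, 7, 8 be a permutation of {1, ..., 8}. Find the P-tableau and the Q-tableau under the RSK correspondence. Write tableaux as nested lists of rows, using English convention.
Insert each entry of the permutation into P by Schensted row insertion, recording in Q the position of each new cell.

Insert 3: appended to row 1. P = [[3]].
Insert 2: 2 bumps 3 from row 1; 3 starts row 2. P = [[2], [3]].
Insert 5: appended to row 1. P = [[2, 5], [3]].
Insert 4: 4 bumps 5 from row 1; 5 appends to row 2. P = [[2, 4], [3, 5]].
Insert 1: 1 bumps 2 from row 1; 2 bumps 3 from row 2; 3 starts row 3. P = [[1, 4], [2, 5], [3]].
Insert 6: appended to row 1. P = [[1, 4, 6], [2, 5], [3]].
Insert 7: appended to row 1. P = [[1, 4, 6, 7], [2, 5], [3]].
Insert 8: appended to row 1. P = [[1, 4, 6, 7, 8], [2, 5], [3]].

So P = [[1, 4, 6, 7, 8], [2, 5], [3]], Q = [[1, 3, 6, 7, 8], [2, 4], [5]].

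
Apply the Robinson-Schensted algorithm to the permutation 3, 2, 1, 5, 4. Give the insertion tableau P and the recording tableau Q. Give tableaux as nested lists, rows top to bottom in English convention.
P = [[1, 4], [2, 5], [3]], Q = [[1, 4], [2, 5], [3]]

Insert each entry of the permutation into P by Schensted row insertion, recording in Q the position of each new cell.

Insert 3: appended to row 1. P = [[3]], Q = [[1]].
Insert 2: 2 bumps 3 from row 1; 3 starts row 2. P = [[2], [3]], Q = [[1], [2]].
Insert 1: 1 bumps 2 from row 1; 2 bumps 3 from row 2; 3 starts row 3. P = [[1], [2], [3]], Q = [[1], [2], [3]].
Insert 5: appended to row 1. P = [[1, 5], [2], [3]], Q = [[1, 4], [2], [3]].
Insert 4: 4 bumps 5 from row 1; 5 appends to row 2. P = [[1, 4], [2, 5], [3]], Q = [[1, 4], [2, 5], [3]].

So P = [[1, 4], [2, 5], [3]], Q = [[1, 4], [2, 5], [3]].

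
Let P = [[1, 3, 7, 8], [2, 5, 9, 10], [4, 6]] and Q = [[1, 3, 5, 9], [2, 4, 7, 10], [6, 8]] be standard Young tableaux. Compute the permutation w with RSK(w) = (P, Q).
4 2 6 5 9 1 7 3 10 8

Reverse the RSK construction: for i from n down to 1, find the cell of Q containing i, remove the entry at that cell from P, and reverse-bump it up through P; the value ejected from row 1 is w(i).

Step i=10: Q has 10 at row 2, column 4; remove 10 from row 2 of P and reverse-bump: 10 enters row 1 and ejects 8. So w(10) = 8. P is now [[1, 3, 7, 10], [2, 5, 9], [4, 6]].
Step i=9: Q has 9 at row 1, column 4; remove that cell from P, ejecting 10. So w(9) = 10. P is now [[1, 3, 7], [2, 5, 9], [4, 6]].
Step i=8: Q has 8 at row 3, column 2; remove 6 from row 3 of P and reverse-bump: 6 enters row 2 and ejects 5; 5 enters row 1 and ejects 3. So w(8) = 3. P is now [[1, 5, 7], [2, 6, 9], [4]].
Step i=7: Q has 7 at row 2, column 3; remove 9 from row 2 of P and reverse-bump: 9 enters row 1 and ejects 7. So w(7) = 7. P is now [[1, 5, 9], [2, 6], [4]].
Step i=6: Q has 6 at row 3, column 1; remove 4 from row 3 of P and reverse-bump: 4 enters row 2 and ejects 2; 2 enters row 1 and ejects 1. So w(6) = 1. P is now [[2, 5, 9], [4, 6]].
Step i=5: Q has 5 at row 1, column 3; remove that cell from P, ejecting 9. So w(5) = 9. P is now [[2, 5], [4, 6]].
Step i=4: Q has 4 at row 2, column 2; remove 6 from row 2 of P and reverse-bump: 6 enters row 1 and ejects 5. So w(4) = 5. P is now [[2, 6], [4]].
Step i=3: Q has 3 at row 1, column 2; remove that cell from P, ejecting 6. So w(3) = 6. P is now [[2], [4]].
Step i=2: Q has 2 at row 2, column 1; remove 4 from row 2 of P and reverse-bump: 4 enters row 1 and ejects 2. So w(2) = 2. P is now [[4]].
Step i=1: Q has 1 at row 1, column 1; remove that cell from P, ejecting 4. So w(1) = 4. P is now [].

So w = 4 2 6 5 9 1 7 3 10 8.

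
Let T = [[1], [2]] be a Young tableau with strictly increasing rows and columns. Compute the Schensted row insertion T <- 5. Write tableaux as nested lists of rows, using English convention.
[[1, 5], [2]]

5 is larger than every entry of row 1, so it is appended to row 1. The new tableau is [[1, 5], [2]].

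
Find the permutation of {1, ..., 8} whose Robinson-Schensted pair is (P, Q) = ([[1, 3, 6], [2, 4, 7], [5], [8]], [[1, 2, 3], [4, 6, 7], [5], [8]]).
2 5 8 7 1 4 6 3

Reverse the RSK construction: for i from n down to 1, find the cell of Q containing i, remove the entry at that cell from P, and reverse-bump it up through P; the value ejected from row 1 is w(i).

Step i=8: Q has 8 at row 4, column 1; remove 8 from row 4 of P and reverse-bump: 8 enters row 3 and ejects 5; 5 enters row 2 and ejects 4; 4 enters row 1 and ejects 3. So w(8) = 3. P is now [[1, 4, 6], [2, 5, 7], [8]].
Step i=7: Q has 7 at row 2, column 3; remove 7 from row 2 of P and reverse-bump: 7 enters row 1 and ejects 6. So w(7) = 6. P is now [[1, 4, 7], [2, 5], [8]].
Step i=6: Q has 6 at row 2, column 2; remove 5 from row 2 of P and reverse-bump: 5 enters row 1 and ejects 4. So w(6) = 4. P is now [[1, 5, 7], [2], [8]].
Step i=5: Q has 5 at row 3, column 1; remove 8 from row 3 of P and reverse-bump: 8 enters row 2 and ejects 2; 2 enters row 1 and ejects 1. So w(5) = 1. P is now [[2, 5, 7], [8]].
Step i=4: Q has 4 at row 2, column 1; remove 8 from row 2 of P and reverse-bump: 8 enters row 1 and ejects 7. So w(4) = 7. P is now [[2, 5, 8]].
Step i=3: Q has 3 at row 1, column 3; remove that cell from P, ejecting 8. So w(3) = 8. P is now [[2, 5]].
Step i=2: Q has 2 at row 1, column 2; remove that cell from P, ejecting 5. So w(2) = 5. P is now [[2]].
Step i=1: Q has 1 at row 1, column 1; remove that cell from P, ejecting 2. So w(1) = 2. P is now [].

So w = 2 5 8 7 1 4 6 3.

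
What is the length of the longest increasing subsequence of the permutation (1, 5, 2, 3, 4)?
4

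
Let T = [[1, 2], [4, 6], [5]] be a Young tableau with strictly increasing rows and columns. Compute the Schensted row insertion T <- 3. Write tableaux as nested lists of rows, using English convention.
[[1, 2, 3], [4, 6], [5]]

3 is larger than every entry of row 1, so it is appended to row 1. The new tableau is [[1, 2, 3], [4, 6], [5]].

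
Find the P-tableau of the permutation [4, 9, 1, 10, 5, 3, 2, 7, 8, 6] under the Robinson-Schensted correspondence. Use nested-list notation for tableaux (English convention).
Insert 4: appended to row 1. P = [[4]].
Insert 9: appended to row 1. P = [[4, 9]].
Insert 1: 1 bumps 4 from row 1; 4 starts row 2. P = [[1, 9], [4]].
Insert 10: appended to row 1. P = [[1, 9, 10], [4]].
Insert 5: 5 bumps 9 from row 1; 9 appends to row 2. P = [[1, 5, 10], [4, 9]].
Insert 3: 3 bumps 5 from row 1; 5 bumps 9 from row 2; 9 starts row 3. P = [[1, 3, 10], [4, 5], [9]].
Insert 2: 2 bumps 3 from row 1; 3 bumps 4 from row 2; 4 bumps 9 from row 3; 9 starts row 4. P = [[1, 2, 10], [3, 5], [4], [9]].
Insert 7: 7 bumps 10 from row 1; 10 appends to row 2. P = [[1, 2, 7], [3, 5, 10], [4], [9]].
Insert 8: appended to row 1. P = [[1, 2, 7, 8], [3, 5, 10], [4], [9]].
Insert 6: 6 bumps 7 from row 1; 7 bumps 10 from row 2; 10 appends to row 3. P = [[1, 2, 6, 8], [3, 5, 7], [4, 10], [9]].

So P = [[1, 2, 6, 8], [3, 5, 7], [4, 10], [9]].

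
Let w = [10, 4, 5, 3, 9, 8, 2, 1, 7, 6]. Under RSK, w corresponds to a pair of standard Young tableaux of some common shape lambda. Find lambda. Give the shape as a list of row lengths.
[3, 2, 2, 2, 1]

RSK row insertion gives P = [[1, 5, 6], [2, 7], [3, 8], [4, 9], [10]], which has shape [3, 2, 2, 2, 1].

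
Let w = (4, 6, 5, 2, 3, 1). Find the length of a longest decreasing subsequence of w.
4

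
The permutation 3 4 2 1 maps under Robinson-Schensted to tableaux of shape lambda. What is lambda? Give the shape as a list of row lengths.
Row-insert each entry into an empty tableau.

After inserting 3: P = [[3]].
After inserting 4: P = [[3, 4]].
After inserting 2: P = [[2, 4], [3]].
After inserting 1: P = [[1, 4], [2], [3]].

The final insertion tableau P = [[1, 4], [2], [3]] has shape [2, 1, 1].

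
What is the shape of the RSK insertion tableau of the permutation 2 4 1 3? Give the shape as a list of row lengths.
Row-insert each entry into an empty tableau.

After inserting 2: P = [[2]].
After inserting 4: P = [[2, 4]].
After inserting 1: P = [[1, 4], [2]].
After inserting 3: P = [[1, 3], [2, 4]].

The final insertion tableau P = [[1, 3], [2, 4]] has shape [2, 2].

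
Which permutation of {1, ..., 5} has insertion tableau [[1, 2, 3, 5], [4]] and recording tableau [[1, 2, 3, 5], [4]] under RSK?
1 2 4 3 5

Reverse the RSK construction: for i from n down to 1, find the cell of Q containing i, remove the entry at that cell from P, and reverse-bump it up through P; the value ejected from row 1 is w(i).

Step i=5: Q has 5 at row 1, column 4; remove that cell from P, ejecting 5. So w(5) = 5. P is now [[1, 2, 3], [4]].
Step i=4: Q has 4 at row 2, column 1; remove 4 from row 2 of P and reverse-bump: 4 enters row 1 and ejects 3. So w(4) = 3. P is now [[1, 2, 4]].
Step i=3: Q has 3 at row 1, column 3; remove that cell from P, ejecting 4. So w(3) = 4. P is now [[1, 2]].
Step i=2: Q has 2 at row 1, column 2; remove that cell from P, ejecting 2. So w(2) = 2. P is now [[1]].
Step i=1: Q has 1 at row 1, column 1; remove that cell from P, ejecting 1. So w(1) = 1. P is now [].

So w = 1 2 4 3 5.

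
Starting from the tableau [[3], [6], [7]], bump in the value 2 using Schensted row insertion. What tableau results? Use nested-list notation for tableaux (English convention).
In row 1, 2 replaces 3 (the leftmost entry greater than 2); 3 is bumped to row 2. In row 2, 3 replaces 6 (the leftmost entry greater than 3); 6 is bumped to row 3. In row 3, 6 replaces 7 (the leftmost entry greater than 6); 7 is bumped to row 4. 7 starts a new row 4. The new tableau is [[2], [3], [6], [7]].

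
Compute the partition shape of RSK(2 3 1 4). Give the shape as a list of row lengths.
[3, 1]

Row-insert each entry into an empty tableau.

After inserting 2: P = [[2]].
After inserting 3: P = [[2, 3]].
After inserting 1: P = [[1, 3], [2]].
After inserting 4: P = [[1, 3, 4], [2]].

The final insertion tableau P = [[1, 3, 4], [2]] has shape [3, 1].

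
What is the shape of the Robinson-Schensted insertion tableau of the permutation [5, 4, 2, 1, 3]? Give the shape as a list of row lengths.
Row-insert each entry into an empty tableau.

After inserting 5: P = [[5]].
After inserting 4: P = [[4], [5]].
After inserting 2: P = [[2], [4], [5]].
After inserting 1: P = [[1], [2], [4], [5]].
After inserting 3: P = [[1, 3], [2], [4], [5]].

The final insertion tableau P = [[1, 3], [2], [4], [5]] has shape [2, 1, 1, 1].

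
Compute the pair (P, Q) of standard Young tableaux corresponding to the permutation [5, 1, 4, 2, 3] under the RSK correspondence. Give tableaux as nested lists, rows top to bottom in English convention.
P = [[1, 2, 3], [4], [5]], Q = [[1, 3, 5], [2], [4]]

Insert each entry of the permutation into P by Schensted row insertion, recording in Q the position of each new cell.

Insert 5: appended to row 1. P = [[5]].
Insert 1: 1 bumps 5 from row 1; 5 starts row 2. P = [[1], [5]].
Insert 4: appended to row 1. P = [[1, 4], [5]].
Insert 2: 2 bumps 4 from row 1; 4 bumps 5 from row 2; 5 starts row 3. P = [[1, 2], [4], [5]].
Insert 3: appended to row 1. P = [[1, 2, 3], [4], [5]].

So P = [[1, 2, 3], [4], [5]], Q = [[1, 3, 5], [2], [4]].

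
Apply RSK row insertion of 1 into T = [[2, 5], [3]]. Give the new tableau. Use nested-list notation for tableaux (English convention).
[[1, 5], [2], [3]]

In row 1, 1 replaces 2 (the leftmost entry greater than 1); 2 is bumped to row 2. In row 2, 2 replaces 3 (the leftmost entry greater than 2); 3 is bumped to row 3. 3 starts a new row 3. The new tableau is [[1, 5], [2], [3]].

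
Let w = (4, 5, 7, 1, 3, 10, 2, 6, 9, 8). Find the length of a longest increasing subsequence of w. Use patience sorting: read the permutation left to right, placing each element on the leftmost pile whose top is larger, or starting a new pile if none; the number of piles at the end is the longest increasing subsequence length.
4: new pile. tops = [4]
5: new pile. tops = [4, 5]
7: new pile. tops = [4, 5, 7]
1: onto pile 1 (replacing 4). tops = [1, 5, 7]
3: onto pile 2 (replacing 5). tops = [1, 3, 7]
10: new pile. tops = [1, 3, 7, 10]
2: onto pile 2 (replacing 3). tops = [1, 2, 7, 10]
6: onto pile 3 (replacing 7). tops = [1, 2, 6, 10]
9: onto pile 4 (replacing 10). tops = [1, 2, 6, 9]
8: onto pile 4 (replacing 9). tops = [1, 2, 6, 8]

4 piles, so the longest increasing subsequence has length 4.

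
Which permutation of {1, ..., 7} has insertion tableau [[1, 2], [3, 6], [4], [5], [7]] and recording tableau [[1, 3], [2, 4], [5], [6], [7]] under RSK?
5 1 7 6 4 3 2

Reverse the RSK construction: for i from n down to 1, find the cell of Q containing i, remove the entry at that cell from P, and reverse-bump it up through P; the value ejected from row 1 is w(i).

Step i=7: Q has 7 at row 5, column 1; remove 7 from row 5 of P and reverse-bump: 7 enters row 4 and ejects 5; 5 enters row 3 and ejects 4; 4 enters row 2 and ejects 3; 3 enters row 1 and ejects 2. So w(7) = 2. P is now [[1, 3], [4, 6], [5], [7]].
Step i=6: Q has 6 at row 4, column 1; remove 7 from row 4 of P and reverse-bump: 7 enters row 3 and ejects 5; 5 enters row 2 and ejects 4; 4 enters row 1 and ejects 3. So w(6) = 3. P is now [[1, 4], [5, 6], [7]].
Step i=5: Q has 5 at row 3, column 1; remove 7 from row 3 of P and reverse-bump: 7 enters row 2 and ejects 6; 6 enters row 1 and ejects 4. So w(5) = 4. P is now [[1, 6], [5, 7]].
Step i=4: Q has 4 at row 2, column 2; remove 7 from row 2 of P and reverse-bump: 7 enters row 1 and ejects 6. So w(4) = 6. P is now [[1, 7], [5]].
Step i=3: Q has 3 at row 1, column 2; remove that cell from P, ejecting 7. So w(3) = 7. P is now [[1], [5]].
Step i=2: Q has 2 at row 2, column 1; remove 5 from row 2 of P and reverse-bump: 5 enters row 1 and ejects 1. So w(2) = 1. P is now [[5]].
Step i=1: Q has 1 at row 1, column 1; remove that cell from P, ejecting 5. So w(1) = 5. P is now [].

So w = 5 1 7 6 4 3 2.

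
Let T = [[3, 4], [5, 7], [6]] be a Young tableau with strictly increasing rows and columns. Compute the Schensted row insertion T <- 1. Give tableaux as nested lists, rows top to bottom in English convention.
In row 1, 1 replaces 3 (the leftmost entry greater than 1); 3 is bumped to row 2. In row 2, 3 replaces 5 (the leftmost entry greater than 3); 5 is bumped to row 3. In row 3, 5 replaces 6 (the leftmost entry greater than 5); 6 is bumped to row 4. 6 starts a new row 4. The new tableau is [[1, 4], [3, 7], [5], [6]].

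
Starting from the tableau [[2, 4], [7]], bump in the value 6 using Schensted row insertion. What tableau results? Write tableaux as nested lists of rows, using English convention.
6 is larger than every entry of row 1, so it is appended to row 1. The new tableau is [[2, 4, 6], [7]].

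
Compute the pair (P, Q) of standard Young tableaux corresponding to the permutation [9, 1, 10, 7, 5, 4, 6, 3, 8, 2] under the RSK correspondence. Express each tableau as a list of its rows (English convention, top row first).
Insert each entry of the permutation into P by Schensted row insertion, recording in Q the position of each new cell.

Insert 9: appended to row 1. P = [[9]].
Insert 1: 1 bumps 9 from row 1; 9 starts row 2. P = [[1], [9]].
Insert 10: appended to row 1. P = [[1, 10], [9]].
Insert 7: 7 bumps 10 from row 1; 10 appends to row 2. P = [[1, 7], [9, 10]].
Insert 5: 5 bumps 7 from row 1; 7 bumps 9 from row 2; 9 starts row 3. P = [[1, 5], [7, 10], [9]].
Insert 4: 4 bumps 5 from row 1; 5 bumps 7 from row 2; 7 bumps 9 from row 3; 9 starts row 4. P = [[1, 4], [5, 10], [7], [9]].
Insert 6: appended to row 1. P = [[1, 4, 6], [5, 10], [7], [9]].
Insert 3: 3 bumps 4 from row 1; 4 bumps 5 from row 2; 5 bumps 7 from row 3; 7 bumps 9 from row 4; 9 starts row 5. P = [[1, 3, 6], [4, 10], [5], [7], [9]].
Insert 8: appended to row 1. P = [[1, 3, 6, 8], [4, 10], [5], [7], [9]].
Insert 2: 2 bumps 3 from row 1; 3 bumps 4 from row 2; 4 bumps 5 from row 3; 5 bumps 7 from row 4; 7 bumps 9 from row 5; 9 starts row 6. P = [[1, 2, 6, 8], [3, 10], [4], [5], [7], [9]].

So P = [[1, 2, 6, 8], [3, 10], [4], [5], [7], [9]], Q = [[1, 3, 7, 9], [2, 4], [5], [6], [8], [10]].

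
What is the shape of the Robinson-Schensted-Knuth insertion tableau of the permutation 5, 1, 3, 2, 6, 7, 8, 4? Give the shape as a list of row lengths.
Row-insert each entry into an empty tableau.

After inserting 5: P = [[5]].
After inserting 1: P = [[1], [5]].
After inserting 3: P = [[1, 3], [5]].
After inserting 2: P = [[1, 2], [3], [5]].
After inserting 6: P = [[1, 2, 6], [3], [5]].
After inserting 7: P = [[1, 2, 6, 7], [3], [5]].
After inserting 8: P = [[1, 2, 6, 7, 8], [3], [5]].
After inserting 4: P = [[1, 2, 4, 7, 8], [3, 6], [5]].

The final insertion tableau P = [[1, 2, 4, 7, 8], [3, 6], [5]] has shape [5, 2, 1].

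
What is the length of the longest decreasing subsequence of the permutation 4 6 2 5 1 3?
3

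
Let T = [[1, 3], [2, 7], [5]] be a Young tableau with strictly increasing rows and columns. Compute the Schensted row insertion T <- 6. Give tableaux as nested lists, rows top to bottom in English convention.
6 is larger than every entry of row 1, so it is appended to row 1. The new tableau is [[1, 3, 6], [2, 7], [5]].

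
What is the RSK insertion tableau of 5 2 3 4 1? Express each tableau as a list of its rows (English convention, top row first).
Insert 5: appended to row 1. P = [[5]].
Insert 2: 2 bumps 5 from row 1; 5 starts row 2. P = [[2], [5]].
Insert 3: appended to row 1. P = [[2, 3], [5]].
Insert 4: appended to row 1. P = [[2, 3, 4], [5]].
Insert 1: 1 bumps 2 from row 1; 2 bumps 5 from row 2; 5 starts row 3. P = [[1, 3, 4], [2], [5]].

So P = [[1, 3, 4], [2], [5]].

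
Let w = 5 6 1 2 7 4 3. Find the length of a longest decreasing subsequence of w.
3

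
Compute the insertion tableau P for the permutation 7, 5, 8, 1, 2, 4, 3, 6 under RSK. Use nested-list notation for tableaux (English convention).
P = [[1, 2, 3, 6], [4, 8], [5], [7]]

Insert 7: appended to row 1. P = [[7]].
Insert 5: 5 bumps 7 from row 1; 7 starts row 2. P = [[5], [7]].
Insert 8: appended to row 1. P = [[5, 8], [7]].
Insert 1: 1 bumps 5 from row 1; 5 bumps 7 from row 2; 7 starts row 3. P = [[1, 8], [5], [7]].
Insert 2: 2 bumps 8 from row 1; 8 appends to row 2. P = [[1, 2], [5, 8], [7]].
Insert 4: appended to row 1. P = [[1, 2, 4], [5, 8], [7]].
Insert 3: 3 bumps 4 from row 1; 4 bumps 5 from row 2; 5 bumps 7 from row 3; 7 starts row 4. P = [[1, 2, 3], [4, 8], [5], [7]].
Insert 6: appended to row 1. P = [[1, 2, 3, 6], [4, 8], [5], [7]].

So P = [[1, 2, 3, 6], [4, 8], [5], [7]].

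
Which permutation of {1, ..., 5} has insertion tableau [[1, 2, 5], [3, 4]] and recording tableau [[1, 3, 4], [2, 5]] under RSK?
3 1 4 5 2

Reverse the RSK construction: for i from n down to 1, find the cell of Q containing i, remove the entry at that cell from P, and reverse-bump it up through P; the value ejected from row 1 is w(i).

Step i=5: Q has 5 at row 2, column 2; remove 4 from row 2 of P and reverse-bump: 4 enters row 1 and ejects 2. So w(5) = 2. P is now [[1, 4, 5], [3]].
Step i=4: Q has 4 at row 1, column 3; remove that cell from P, ejecting 5. So w(4) = 5. P is now [[1, 4], [3]].
Step i=3: Q has 3 at row 1, column 2; remove that cell from P, ejecting 4. So w(3) = 4. P is now [[1], [3]].
Step i=2: Q has 2 at row 2, column 1; remove 3 from row 2 of P and reverse-bump: 3 enters row 1 and ejects 1. So w(2) = 1. P is now [[3]].
Step i=1: Q has 1 at row 1, column 1; remove that cell from P, ejecting 3. So w(1) = 3. P is now [].

So w = 3 1 4 5 2.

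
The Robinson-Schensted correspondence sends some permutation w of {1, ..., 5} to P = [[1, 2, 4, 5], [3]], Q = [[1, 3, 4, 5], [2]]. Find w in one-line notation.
Reverse the RSK construction: for i from n down to 1, find the cell of Q containing i, remove the entry at that cell from P, and reverse-bump it up through P; the value ejected from row 1 is w(i).

Step i=5: Q has 5 at row 1, column 4; remove that cell from P, ejecting 5. So w(5) = 5. P is now [[1, 2, 4], [3]].
Step i=4: Q has 4 at row 1, column 3; remove that cell from P, ejecting 4. So w(4) = 4. P is now [[1, 2], [3]].
Step i=3: Q has 3 at row 1, column 2; remove that cell from P, ejecting 2. So w(3) = 2. P is now [[1], [3]].
Step i=2: Q has 2 at row 2, column 1; remove 3 from row 2 of P and reverse-bump: 3 enters row 1 and ejects 1. So w(2) = 1. P is now [[3]].
Step i=1: Q has 1 at row 1, column 1; remove that cell from P, ejecting 3. So w(1) = 3. P is now [].

So w = 3 1 2 4 5.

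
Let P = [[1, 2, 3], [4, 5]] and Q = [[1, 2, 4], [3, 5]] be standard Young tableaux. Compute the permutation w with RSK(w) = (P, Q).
1 4 2 5 3

Reverse RSK: for i = n, n-1, ..., 1, locate i in Q, remove the corresponding corner cell from P, and reverse-bump its entry up through P; the value ejected from row 1 is w(i).

So w = 1 4 2 5 3.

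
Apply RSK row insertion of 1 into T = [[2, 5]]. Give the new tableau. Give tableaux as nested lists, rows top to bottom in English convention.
[[1, 5], [2]]

In row 1, 1 replaces 2 (the leftmost entry greater than 1); 2 is bumped to row 2. 2 starts a new row 2. The new tableau is [[1, 5], [2]].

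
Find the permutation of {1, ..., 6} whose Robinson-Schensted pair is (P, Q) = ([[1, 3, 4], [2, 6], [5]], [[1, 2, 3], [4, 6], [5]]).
2 5 6 3 1 4

Reverse the RSK construction: for i from n down to 1, find the cell of Q containing i, remove the entry at that cell from P, and reverse-bump it up through P; the value ejected from row 1 is w(i).

Step i=6: Q has 6 at row 2, column 2; remove 6 from row 2 of P and reverse-bump: 6 enters row 1 and ejects 4. So w(6) = 4. P is now [[1, 3, 6], [2], [5]].
Step i=5: Q has 5 at row 3, column 1; remove 5 from row 3 of P and reverse-bump: 5 enters row 2 and ejects 2; 2 enters row 1 and ejects 1. So w(5) = 1. P is now [[2, 3, 6], [5]].
Step i=4: Q has 4 at row 2, column 1; remove 5 from row 2 of P and reverse-bump: 5 enters row 1 and ejects 3. So w(4) = 3. P is now [[2, 5, 6]].
Step i=3: Q has 3 at row 1, column 3; remove that cell from P, ejecting 6. So w(3) = 6. P is now [[2, 5]].
Step i=2: Q has 2 at row 1, column 2; remove that cell from P, ejecting 5. So w(2) = 5. P is now [[2]].
Step i=1: Q has 1 at row 1, column 1; remove that cell from P, ejecting 2. So w(1) = 2. P is now [].

So w = 2 5 6 3 1 4.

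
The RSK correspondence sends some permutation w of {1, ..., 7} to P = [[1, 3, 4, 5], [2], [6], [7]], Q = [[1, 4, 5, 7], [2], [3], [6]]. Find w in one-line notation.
7 6 2 3 4 1 5

Reverse the RSK construction: for i from n down to 1, find the cell of Q containing i, remove the entry at that cell from P, and reverse-bump it up through P; the value ejected from row 1 is w(i).

Step i=7: Q has 7 at row 1, column 4; remove that cell from P, ejecting 5. So w(7) = 5. P is now [[1, 3, 4], [2], [6], [7]].
Step i=6: Q has 6 at row 4, column 1; remove 7 from row 4 of P and reverse-bump: 7 enters row 3 and ejects 6; 6 enters row 2 and ejects 2; 2 enters row 1 and ejects 1. So w(6) = 1. P is now [[2, 3, 4], [6], [7]].
Step i=5: Q has 5 at row 1, column 3; remove that cell from P, ejecting 4. So w(5) = 4. P is now [[2, 3], [6], [7]].
Step i=4: Q has 4 at row 1, column 2; remove that cell from P, ejecting 3. So w(4) = 3. P is now [[2], [6], [7]].
Step i=3: Q has 3 at row 3, column 1; remove 7 from row 3 of P and reverse-bump: 7 enters row 2 and ejects 6; 6 enters row 1 and ejects 2. So w(3) = 2. P is now [[6], [7]].
Step i=2: Q has 2 at row 2, column 1; remove 7 from row 2 of P and reverse-bump: 7 enters row 1 and ejects 6. So w(2) = 6. P is now [[7]].
Step i=1: Q has 1 at row 1, column 1; remove that cell from P, ejecting 7. So w(1) = 7. P is now [].

So w = 7 6 2 3 4 1 5.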